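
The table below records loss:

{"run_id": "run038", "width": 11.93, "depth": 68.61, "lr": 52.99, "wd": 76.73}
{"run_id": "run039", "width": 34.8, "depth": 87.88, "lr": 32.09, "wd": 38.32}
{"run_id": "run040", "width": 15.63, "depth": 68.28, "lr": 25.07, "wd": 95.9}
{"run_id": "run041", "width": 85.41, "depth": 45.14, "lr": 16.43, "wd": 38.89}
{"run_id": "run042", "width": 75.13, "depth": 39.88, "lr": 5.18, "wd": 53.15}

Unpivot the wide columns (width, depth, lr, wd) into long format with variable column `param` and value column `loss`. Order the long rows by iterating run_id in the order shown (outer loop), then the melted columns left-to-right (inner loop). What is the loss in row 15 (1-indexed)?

16.43

20 rows total (5 × 4). Row 15: index ⌊(15-1)/4⌋ = 3 into run_id → run041; (15-1) mod 4 = 2 into the melted columns → lr.
So row 15 is (run041, lr, 16.43); loss = 16.43.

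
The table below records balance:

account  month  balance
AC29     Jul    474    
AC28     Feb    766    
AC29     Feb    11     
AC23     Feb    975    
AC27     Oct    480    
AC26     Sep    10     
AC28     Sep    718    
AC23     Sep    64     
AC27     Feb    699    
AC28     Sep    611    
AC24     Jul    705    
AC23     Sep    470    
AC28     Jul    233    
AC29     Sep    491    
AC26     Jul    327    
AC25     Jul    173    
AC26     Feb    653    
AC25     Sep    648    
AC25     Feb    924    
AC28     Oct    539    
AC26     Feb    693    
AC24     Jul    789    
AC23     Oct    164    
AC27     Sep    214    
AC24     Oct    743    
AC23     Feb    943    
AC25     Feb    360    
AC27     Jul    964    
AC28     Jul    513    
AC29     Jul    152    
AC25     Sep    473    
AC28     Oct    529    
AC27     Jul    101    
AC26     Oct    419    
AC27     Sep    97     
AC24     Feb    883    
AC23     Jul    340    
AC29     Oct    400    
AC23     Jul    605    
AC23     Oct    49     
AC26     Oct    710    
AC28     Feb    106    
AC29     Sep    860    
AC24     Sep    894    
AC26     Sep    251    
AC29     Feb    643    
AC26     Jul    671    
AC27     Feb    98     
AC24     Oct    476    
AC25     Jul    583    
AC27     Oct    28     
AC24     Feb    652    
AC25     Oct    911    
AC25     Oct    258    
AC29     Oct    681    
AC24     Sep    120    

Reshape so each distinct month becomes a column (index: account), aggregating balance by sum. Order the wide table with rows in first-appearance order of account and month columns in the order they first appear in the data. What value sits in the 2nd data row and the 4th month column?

1329

With rows in first-appearance order of account, row 2 is account=AC28. month columns in first-appearance order: Jul, Feb, Oct, Sep; column 4 is Sep.
Long rows with account=AC28, month=Sep: 718 + 611 = 1329.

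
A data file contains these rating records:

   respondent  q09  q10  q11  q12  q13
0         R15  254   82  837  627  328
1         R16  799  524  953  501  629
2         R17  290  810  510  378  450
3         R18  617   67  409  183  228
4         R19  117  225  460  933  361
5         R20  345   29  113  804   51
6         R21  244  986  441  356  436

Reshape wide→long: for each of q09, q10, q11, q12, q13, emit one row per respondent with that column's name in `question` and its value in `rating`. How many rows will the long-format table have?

7 respondent values × 5 melted columns = 35 rows.

35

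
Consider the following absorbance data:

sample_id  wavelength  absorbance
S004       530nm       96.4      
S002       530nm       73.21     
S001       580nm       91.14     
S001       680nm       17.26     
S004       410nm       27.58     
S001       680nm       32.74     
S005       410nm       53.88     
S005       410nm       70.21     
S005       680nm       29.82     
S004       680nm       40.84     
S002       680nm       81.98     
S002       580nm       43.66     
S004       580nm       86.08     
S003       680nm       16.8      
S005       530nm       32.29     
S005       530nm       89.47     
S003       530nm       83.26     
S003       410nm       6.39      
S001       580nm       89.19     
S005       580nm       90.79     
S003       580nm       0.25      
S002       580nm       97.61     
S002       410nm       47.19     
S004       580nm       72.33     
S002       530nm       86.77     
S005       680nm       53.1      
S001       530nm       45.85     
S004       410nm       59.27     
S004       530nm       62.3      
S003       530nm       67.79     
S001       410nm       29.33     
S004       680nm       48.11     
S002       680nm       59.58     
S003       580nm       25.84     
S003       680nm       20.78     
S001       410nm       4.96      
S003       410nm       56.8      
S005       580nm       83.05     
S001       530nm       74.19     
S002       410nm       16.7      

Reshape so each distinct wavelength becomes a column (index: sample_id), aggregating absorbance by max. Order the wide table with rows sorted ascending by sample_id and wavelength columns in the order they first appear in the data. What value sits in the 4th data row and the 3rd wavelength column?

With rows sorted ascending by sample_id, row 4 is sample_id=S004. wavelength columns in first-appearance order: 530nm, 580nm, 680nm, 410nm; column 3 is 680nm.
Long rows with sample_id=S004, wavelength=680nm: max(40.84, 48.11) = 48.11.

48.11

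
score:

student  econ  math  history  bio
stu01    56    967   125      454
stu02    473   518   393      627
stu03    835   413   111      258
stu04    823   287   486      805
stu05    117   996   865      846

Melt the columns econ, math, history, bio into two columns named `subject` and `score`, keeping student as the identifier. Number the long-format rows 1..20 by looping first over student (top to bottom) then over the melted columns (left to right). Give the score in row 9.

20 rows total (5 × 4). Row 9: index ⌊(9-1)/4⌋ = 2 into student → stu03; (9-1) mod 4 = 0 into the melted columns → econ.
So row 9 is (stu03, econ, 835); score = 835.

835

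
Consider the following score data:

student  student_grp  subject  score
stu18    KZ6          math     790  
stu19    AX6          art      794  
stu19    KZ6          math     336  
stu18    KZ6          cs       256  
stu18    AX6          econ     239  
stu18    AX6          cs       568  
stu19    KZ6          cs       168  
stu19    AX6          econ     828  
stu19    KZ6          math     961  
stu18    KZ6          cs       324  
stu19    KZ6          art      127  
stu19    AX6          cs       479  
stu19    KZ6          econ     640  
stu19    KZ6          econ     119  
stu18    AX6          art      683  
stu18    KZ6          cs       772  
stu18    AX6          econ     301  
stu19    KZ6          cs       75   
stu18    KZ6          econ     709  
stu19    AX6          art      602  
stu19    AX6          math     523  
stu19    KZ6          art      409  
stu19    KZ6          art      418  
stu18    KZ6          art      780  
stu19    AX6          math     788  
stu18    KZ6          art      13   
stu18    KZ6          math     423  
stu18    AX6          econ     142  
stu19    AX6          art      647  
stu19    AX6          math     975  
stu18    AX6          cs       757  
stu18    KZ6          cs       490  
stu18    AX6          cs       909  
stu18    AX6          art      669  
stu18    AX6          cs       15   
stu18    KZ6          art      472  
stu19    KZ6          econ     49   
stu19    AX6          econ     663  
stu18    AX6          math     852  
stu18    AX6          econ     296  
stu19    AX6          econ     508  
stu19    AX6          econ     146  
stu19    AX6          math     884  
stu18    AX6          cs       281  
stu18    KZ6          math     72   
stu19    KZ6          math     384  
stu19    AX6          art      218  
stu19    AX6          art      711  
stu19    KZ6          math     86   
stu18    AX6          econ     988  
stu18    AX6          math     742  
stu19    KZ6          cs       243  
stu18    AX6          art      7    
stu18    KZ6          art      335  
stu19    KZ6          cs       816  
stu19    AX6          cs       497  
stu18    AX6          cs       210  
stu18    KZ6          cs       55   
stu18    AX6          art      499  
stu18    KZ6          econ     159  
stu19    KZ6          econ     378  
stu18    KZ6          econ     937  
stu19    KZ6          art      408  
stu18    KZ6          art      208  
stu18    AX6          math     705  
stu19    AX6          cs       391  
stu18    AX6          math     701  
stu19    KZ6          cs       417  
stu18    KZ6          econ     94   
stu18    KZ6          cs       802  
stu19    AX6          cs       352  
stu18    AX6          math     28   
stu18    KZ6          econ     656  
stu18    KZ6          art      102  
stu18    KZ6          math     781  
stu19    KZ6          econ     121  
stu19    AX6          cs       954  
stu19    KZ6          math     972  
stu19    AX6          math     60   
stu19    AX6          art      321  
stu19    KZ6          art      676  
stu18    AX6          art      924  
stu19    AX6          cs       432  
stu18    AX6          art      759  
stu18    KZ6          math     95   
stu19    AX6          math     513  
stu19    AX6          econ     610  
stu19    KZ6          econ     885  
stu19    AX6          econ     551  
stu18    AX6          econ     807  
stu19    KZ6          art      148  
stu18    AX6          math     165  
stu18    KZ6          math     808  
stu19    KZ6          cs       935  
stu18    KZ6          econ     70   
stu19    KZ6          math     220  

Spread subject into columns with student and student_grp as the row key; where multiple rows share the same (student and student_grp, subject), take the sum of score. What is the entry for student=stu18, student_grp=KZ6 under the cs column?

2699

Rows with student=stu18, student_grp=KZ6 and subject=cs: score values are 256, 324, 772, 490, 55, 802.
256 + 324 + 772 + 490 + 55 + 802 = 2699.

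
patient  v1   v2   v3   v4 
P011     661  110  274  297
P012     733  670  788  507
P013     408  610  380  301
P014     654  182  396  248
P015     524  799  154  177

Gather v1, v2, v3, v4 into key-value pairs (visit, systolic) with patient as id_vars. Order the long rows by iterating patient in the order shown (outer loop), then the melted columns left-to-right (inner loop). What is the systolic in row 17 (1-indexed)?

20 rows total (5 × 4). Row 17: index ⌊(17-1)/4⌋ = 4 into patient → P015; (17-1) mod 4 = 0 into the melted columns → v1.
So row 17 is (P015, v1, 524); systolic = 524.

524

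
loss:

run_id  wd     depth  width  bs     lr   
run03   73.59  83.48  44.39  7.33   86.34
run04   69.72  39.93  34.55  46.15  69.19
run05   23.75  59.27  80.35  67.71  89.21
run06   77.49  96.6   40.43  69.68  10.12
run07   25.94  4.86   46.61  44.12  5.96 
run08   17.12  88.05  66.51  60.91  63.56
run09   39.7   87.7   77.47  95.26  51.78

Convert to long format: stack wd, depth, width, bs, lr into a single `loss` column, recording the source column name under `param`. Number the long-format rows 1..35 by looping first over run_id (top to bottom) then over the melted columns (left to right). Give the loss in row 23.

46.61

35 rows total (7 × 5). Row 23: index ⌊(23-1)/5⌋ = 4 into run_id → run07; (23-1) mod 5 = 2 into the melted columns → width.
So row 23 is (run07, width, 46.61); loss = 46.61.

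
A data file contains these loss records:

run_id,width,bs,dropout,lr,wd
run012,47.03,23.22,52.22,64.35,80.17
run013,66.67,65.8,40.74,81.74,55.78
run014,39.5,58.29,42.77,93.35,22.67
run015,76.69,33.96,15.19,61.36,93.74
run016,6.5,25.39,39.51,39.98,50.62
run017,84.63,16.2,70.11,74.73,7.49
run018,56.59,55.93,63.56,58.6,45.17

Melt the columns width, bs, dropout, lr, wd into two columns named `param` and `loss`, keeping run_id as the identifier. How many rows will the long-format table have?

35

7 run_id values × 5 melted columns = 35 rows.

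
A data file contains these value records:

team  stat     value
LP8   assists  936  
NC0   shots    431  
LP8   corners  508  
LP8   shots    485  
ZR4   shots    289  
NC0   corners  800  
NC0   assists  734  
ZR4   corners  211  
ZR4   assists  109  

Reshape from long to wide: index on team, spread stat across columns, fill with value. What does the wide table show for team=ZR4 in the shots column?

289

Wide layout: rows indexed by team, columns are the 3 distinct stat values (assists, shots, corners).
Cell (team=ZR4, stat=shots) draws from the long row where team=ZR4 and stat=shots, which has value=289.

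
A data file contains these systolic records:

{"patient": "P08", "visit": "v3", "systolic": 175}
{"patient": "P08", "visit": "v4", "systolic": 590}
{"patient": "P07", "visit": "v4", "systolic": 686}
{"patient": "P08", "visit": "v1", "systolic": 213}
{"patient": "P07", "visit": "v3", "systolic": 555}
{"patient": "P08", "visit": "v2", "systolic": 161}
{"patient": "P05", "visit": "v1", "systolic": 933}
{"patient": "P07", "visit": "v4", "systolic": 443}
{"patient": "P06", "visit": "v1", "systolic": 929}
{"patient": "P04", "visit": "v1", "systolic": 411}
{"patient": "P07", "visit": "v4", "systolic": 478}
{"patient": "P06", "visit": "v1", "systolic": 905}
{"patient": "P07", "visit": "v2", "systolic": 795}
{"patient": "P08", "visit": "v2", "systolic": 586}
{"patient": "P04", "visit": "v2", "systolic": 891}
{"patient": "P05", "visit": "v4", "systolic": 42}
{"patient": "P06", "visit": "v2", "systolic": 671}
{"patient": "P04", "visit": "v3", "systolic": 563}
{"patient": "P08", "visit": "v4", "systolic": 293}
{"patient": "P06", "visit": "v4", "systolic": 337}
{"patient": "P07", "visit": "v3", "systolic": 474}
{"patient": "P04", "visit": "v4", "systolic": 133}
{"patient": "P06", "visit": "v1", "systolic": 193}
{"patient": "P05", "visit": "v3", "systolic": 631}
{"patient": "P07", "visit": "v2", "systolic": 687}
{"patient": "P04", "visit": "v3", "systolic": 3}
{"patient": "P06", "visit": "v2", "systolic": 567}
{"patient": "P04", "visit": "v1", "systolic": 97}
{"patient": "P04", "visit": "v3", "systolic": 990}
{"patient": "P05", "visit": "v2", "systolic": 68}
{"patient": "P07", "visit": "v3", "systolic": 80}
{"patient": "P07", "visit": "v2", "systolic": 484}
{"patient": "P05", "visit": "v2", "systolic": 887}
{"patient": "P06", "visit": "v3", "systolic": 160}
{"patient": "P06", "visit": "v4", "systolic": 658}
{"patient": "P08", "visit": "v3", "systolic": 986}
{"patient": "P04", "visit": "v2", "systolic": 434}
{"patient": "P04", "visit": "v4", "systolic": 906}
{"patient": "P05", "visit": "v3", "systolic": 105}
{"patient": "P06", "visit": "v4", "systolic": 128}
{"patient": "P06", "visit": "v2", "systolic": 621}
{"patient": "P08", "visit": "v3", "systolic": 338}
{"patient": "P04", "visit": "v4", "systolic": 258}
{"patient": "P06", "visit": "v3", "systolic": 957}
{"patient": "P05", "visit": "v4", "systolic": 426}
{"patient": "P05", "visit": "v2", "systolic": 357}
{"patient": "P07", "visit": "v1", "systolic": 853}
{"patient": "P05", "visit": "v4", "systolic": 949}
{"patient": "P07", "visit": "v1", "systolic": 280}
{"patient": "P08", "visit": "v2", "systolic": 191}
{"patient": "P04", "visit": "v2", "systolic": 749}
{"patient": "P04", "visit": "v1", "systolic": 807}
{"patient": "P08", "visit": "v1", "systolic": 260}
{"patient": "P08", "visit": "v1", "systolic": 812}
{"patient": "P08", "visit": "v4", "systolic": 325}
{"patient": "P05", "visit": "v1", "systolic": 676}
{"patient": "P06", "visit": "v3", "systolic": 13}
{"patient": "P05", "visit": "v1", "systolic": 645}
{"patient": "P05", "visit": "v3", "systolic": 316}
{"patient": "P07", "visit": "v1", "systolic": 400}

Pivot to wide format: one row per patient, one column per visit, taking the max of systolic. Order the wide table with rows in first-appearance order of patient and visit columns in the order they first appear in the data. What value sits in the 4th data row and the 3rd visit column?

929

With rows in first-appearance order of patient, row 4 is patient=P06. visit columns in first-appearance order: v3, v4, v1, v2; column 3 is v1.
Long rows with patient=P06, visit=v1: max(929, 905, 193) = 929.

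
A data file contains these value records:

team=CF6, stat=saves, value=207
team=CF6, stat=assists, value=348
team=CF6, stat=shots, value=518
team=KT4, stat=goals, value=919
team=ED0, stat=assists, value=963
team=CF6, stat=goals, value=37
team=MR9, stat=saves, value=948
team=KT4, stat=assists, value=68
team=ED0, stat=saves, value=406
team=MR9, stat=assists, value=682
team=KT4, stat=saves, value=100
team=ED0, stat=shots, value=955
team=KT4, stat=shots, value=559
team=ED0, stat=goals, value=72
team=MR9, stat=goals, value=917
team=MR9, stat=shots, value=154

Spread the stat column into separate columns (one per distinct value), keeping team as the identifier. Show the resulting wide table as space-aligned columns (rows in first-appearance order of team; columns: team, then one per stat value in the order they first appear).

Columns: team plus the 4 distinct stat values (saves, assists, shots, goals).
For example, row CF6 column saves takes value=207 from the long row (CF6, saves).

team  saves  assists  shots  goals
CF6   207    348      518    37   
KT4   100    68       559    919  
ED0   406    963      955    72   
MR9   948    682      154    917  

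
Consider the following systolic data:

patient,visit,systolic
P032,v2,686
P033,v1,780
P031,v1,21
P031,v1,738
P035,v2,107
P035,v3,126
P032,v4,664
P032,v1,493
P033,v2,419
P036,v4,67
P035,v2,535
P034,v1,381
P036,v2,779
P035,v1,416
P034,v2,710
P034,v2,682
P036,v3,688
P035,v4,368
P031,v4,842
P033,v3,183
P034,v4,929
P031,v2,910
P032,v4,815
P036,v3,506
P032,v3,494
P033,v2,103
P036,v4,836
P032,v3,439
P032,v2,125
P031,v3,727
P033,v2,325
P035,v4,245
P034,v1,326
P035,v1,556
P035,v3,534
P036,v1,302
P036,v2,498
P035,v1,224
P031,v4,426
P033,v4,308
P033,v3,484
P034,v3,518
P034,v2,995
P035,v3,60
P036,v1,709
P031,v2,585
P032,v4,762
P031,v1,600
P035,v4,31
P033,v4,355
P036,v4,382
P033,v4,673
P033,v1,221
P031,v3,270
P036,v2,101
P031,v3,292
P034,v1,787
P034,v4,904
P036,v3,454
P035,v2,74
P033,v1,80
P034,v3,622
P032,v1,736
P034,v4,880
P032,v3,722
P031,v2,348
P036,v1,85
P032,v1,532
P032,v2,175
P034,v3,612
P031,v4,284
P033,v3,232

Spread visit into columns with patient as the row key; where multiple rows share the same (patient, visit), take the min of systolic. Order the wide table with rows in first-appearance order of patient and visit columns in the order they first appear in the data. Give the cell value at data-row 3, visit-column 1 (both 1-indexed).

348

With rows in first-appearance order of patient, row 3 is patient=P031. visit columns in first-appearance order: v2, v1, v3, v4; column 1 is v2.
Long rows with patient=P031, visit=v2: min(910, 585, 348) = 348.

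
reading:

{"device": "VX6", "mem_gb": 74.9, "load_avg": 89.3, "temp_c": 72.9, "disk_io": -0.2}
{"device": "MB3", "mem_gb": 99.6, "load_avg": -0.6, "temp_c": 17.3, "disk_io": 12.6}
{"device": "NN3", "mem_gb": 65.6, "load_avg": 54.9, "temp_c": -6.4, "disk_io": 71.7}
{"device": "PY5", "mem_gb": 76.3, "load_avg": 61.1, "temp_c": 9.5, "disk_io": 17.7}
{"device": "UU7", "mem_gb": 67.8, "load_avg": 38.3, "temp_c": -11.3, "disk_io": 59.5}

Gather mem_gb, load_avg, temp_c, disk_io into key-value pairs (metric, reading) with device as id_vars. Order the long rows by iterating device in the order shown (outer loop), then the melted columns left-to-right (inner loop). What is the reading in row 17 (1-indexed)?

20 rows total (5 × 4). Row 17: index ⌊(17-1)/4⌋ = 4 into device → UU7; (17-1) mod 4 = 0 into the melted columns → mem_gb.
So row 17 is (UU7, mem_gb, 67.8); reading = 67.8.

67.8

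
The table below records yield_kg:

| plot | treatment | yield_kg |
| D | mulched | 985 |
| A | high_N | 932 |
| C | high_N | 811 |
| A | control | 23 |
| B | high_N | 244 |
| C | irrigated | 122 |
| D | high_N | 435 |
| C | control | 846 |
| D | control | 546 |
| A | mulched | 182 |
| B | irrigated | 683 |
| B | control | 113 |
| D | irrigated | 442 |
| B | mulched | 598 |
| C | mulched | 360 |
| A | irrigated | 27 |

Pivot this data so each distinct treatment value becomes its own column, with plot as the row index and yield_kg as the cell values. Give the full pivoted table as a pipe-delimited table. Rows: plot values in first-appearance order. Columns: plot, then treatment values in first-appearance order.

| plot | mulched | high_N | control | irrigated |
| D | 985 | 435 | 546 | 442 |
| A | 182 | 932 | 23 | 27 |
| C | 360 | 811 | 846 | 122 |
| B | 598 | 244 | 113 | 683 |

Columns: plot plus the 4 distinct treatment values (mulched, high_N, control, irrigated).
For example, row D column mulched takes yield_kg=985 from the long row (D, mulched).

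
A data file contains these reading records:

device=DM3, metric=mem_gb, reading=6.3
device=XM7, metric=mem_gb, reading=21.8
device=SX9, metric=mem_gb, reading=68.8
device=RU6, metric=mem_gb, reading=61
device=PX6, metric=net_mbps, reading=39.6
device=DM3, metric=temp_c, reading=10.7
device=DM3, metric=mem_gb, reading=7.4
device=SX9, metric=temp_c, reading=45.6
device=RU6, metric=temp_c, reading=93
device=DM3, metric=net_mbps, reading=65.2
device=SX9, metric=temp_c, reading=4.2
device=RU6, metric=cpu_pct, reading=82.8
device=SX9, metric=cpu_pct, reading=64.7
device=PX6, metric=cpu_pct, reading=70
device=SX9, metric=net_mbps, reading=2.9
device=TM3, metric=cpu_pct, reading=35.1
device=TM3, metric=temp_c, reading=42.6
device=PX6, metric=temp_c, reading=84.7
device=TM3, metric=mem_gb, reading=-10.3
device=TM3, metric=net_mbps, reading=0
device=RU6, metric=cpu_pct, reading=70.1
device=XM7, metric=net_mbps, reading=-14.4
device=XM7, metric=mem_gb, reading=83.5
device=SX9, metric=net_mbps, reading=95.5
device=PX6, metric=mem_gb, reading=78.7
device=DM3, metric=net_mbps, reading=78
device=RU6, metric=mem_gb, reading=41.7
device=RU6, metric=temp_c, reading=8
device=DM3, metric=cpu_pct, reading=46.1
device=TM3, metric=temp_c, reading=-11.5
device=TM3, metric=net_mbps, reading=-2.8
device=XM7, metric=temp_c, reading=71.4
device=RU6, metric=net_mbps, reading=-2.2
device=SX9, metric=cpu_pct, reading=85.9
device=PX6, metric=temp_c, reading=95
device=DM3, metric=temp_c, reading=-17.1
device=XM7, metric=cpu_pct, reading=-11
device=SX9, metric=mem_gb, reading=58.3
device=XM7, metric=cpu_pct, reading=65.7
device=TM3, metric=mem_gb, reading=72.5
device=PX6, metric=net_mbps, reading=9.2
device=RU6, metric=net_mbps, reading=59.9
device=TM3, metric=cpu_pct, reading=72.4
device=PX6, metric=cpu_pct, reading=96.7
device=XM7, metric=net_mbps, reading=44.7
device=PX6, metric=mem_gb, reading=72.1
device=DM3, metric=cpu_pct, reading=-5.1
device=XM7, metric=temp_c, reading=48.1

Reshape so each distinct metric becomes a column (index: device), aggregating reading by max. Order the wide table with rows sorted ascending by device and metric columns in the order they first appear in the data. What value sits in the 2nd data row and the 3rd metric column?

95

With rows sorted ascending by device, row 2 is device=PX6. metric columns in first-appearance order: mem_gb, net_mbps, temp_c, cpu_pct; column 3 is temp_c.
Long rows with device=PX6, metric=temp_c: max(84.7, 95) = 95.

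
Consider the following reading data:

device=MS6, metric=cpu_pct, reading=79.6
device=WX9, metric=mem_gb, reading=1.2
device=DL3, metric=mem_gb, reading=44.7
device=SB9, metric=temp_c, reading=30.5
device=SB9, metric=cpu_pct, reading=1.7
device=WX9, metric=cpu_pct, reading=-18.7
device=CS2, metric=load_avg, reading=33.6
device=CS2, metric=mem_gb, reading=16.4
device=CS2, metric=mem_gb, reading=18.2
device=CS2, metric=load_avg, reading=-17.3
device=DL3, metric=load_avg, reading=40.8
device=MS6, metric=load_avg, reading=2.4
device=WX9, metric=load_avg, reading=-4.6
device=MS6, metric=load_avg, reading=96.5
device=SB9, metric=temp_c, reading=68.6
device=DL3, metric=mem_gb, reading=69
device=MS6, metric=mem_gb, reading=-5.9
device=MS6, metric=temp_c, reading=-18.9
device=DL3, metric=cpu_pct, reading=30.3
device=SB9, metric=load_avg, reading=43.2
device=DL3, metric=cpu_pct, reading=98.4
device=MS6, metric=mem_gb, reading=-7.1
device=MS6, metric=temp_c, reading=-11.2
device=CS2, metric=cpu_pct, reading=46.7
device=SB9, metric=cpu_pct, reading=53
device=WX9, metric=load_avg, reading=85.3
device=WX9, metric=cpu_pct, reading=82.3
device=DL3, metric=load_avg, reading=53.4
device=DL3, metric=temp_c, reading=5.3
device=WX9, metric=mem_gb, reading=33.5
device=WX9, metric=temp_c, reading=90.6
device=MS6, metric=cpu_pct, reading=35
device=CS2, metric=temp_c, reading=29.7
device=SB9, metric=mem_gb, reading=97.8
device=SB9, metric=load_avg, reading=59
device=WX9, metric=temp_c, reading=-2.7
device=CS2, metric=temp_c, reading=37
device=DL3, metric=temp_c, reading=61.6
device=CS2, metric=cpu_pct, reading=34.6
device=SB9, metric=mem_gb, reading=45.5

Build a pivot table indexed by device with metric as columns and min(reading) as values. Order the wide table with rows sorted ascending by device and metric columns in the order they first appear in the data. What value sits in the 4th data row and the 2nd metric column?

With rows sorted ascending by device, row 4 is device=SB9. metric columns in first-appearance order: cpu_pct, mem_gb, temp_c, load_avg; column 2 is mem_gb.
Long rows with device=SB9, metric=mem_gb: min(97.8, 45.5) = 45.5.

45.5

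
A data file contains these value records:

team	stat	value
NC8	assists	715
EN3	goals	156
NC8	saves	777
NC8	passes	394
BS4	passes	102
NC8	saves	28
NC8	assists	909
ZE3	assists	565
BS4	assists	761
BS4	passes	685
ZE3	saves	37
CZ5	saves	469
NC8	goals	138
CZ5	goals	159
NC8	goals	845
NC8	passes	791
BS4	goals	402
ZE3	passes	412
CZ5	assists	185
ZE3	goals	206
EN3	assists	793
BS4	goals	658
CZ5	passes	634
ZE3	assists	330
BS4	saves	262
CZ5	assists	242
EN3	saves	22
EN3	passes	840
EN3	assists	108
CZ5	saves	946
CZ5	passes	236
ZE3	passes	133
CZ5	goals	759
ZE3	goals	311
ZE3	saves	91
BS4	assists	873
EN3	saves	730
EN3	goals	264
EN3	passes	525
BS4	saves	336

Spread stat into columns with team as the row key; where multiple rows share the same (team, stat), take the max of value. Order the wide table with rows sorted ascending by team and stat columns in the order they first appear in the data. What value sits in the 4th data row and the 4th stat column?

With rows sorted ascending by team, row 4 is team=NC8. stat columns in first-appearance order: assists, goals, saves, passes; column 4 is passes.
Long rows with team=NC8, stat=passes: max(394, 791) = 791.

791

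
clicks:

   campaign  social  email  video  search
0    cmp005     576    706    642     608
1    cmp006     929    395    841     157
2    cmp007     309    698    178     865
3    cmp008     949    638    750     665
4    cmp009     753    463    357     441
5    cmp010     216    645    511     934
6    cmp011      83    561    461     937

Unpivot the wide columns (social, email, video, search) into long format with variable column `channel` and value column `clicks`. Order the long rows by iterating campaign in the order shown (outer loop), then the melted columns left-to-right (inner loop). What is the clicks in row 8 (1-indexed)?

28 rows total (7 × 4). Row 8: index ⌊(8-1)/4⌋ = 1 into campaign → cmp006; (8-1) mod 4 = 3 into the melted columns → search.
So row 8 is (cmp006, search, 157); clicks = 157.

157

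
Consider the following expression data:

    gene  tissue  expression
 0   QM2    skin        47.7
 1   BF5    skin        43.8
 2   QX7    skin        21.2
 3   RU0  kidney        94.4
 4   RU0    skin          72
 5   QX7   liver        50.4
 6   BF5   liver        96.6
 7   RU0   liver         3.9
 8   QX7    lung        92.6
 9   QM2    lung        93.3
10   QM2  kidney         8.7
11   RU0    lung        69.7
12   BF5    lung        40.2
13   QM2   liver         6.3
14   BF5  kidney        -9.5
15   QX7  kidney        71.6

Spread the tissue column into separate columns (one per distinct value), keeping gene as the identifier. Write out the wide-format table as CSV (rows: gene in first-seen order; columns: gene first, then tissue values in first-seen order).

Columns: gene plus the 4 distinct tissue values (skin, kidney, liver, lung).
For example, row QM2 column skin takes expression=47.7 from the long row (QM2, skin).

gene,skin,kidney,liver,lung
QM2,47.7,8.7,6.3,93.3
BF5,43.8,-9.5,96.6,40.2
QX7,21.2,71.6,50.4,92.6
RU0,72,94.4,3.9,69.7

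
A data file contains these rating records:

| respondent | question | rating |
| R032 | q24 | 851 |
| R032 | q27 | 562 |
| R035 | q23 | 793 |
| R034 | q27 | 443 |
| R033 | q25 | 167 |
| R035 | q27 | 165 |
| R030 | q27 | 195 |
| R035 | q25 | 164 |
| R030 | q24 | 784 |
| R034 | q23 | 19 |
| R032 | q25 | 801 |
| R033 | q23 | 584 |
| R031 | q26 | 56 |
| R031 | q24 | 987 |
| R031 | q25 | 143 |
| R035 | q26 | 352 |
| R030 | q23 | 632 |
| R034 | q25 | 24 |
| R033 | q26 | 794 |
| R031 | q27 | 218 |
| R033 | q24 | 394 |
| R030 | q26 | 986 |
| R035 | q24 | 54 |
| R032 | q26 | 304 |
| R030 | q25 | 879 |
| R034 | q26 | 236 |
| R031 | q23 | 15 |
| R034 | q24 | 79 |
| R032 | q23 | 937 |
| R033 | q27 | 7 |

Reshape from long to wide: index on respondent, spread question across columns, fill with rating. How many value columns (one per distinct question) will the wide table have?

5

5 distinct question values: q23, q24, q25, q26, q27.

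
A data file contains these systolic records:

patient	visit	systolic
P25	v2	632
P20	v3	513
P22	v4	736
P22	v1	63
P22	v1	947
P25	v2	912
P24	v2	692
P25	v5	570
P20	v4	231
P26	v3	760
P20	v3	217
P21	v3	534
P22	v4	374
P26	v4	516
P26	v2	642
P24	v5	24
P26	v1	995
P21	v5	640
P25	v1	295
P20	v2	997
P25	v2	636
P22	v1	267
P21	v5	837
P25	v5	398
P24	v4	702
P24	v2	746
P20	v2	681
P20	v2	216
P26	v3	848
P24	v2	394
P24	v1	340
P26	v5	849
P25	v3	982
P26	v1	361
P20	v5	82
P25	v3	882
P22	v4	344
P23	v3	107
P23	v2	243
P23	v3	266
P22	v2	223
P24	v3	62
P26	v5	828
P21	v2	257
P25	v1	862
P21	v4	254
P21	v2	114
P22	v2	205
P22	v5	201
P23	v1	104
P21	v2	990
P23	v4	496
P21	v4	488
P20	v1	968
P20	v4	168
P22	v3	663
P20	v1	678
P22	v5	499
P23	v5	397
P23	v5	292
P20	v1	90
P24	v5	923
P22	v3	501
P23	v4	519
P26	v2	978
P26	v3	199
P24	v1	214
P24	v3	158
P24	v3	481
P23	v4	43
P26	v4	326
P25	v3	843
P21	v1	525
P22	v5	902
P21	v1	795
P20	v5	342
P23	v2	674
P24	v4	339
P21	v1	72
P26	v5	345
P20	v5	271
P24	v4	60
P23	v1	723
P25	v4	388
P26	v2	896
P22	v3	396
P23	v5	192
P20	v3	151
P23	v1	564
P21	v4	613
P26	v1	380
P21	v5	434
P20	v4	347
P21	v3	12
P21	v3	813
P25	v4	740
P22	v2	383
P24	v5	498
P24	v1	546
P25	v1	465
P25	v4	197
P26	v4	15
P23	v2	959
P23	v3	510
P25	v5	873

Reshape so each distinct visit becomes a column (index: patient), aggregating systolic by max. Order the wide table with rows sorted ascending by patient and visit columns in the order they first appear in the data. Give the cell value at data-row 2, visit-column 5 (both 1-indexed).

837

With rows sorted ascending by patient, row 2 is patient=P21. visit columns in first-appearance order: v2, v3, v4, v1, v5; column 5 is v5.
Long rows with patient=P21, visit=v5: max(640, 837, 434) = 837.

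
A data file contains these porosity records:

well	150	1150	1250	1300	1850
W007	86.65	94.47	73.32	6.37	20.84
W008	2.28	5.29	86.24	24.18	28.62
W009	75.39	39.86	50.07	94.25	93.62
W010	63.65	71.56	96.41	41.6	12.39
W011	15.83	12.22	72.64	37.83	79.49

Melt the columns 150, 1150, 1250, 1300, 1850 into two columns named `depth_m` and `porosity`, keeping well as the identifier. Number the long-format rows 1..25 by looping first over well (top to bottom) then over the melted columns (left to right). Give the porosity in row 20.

25 rows total (5 × 5). Row 20: index ⌊(20-1)/5⌋ = 3 into well → W010; (20-1) mod 5 = 4 into the melted columns → 1850.
So row 20 is (W010, 1850, 12.39); porosity = 12.39.

12.39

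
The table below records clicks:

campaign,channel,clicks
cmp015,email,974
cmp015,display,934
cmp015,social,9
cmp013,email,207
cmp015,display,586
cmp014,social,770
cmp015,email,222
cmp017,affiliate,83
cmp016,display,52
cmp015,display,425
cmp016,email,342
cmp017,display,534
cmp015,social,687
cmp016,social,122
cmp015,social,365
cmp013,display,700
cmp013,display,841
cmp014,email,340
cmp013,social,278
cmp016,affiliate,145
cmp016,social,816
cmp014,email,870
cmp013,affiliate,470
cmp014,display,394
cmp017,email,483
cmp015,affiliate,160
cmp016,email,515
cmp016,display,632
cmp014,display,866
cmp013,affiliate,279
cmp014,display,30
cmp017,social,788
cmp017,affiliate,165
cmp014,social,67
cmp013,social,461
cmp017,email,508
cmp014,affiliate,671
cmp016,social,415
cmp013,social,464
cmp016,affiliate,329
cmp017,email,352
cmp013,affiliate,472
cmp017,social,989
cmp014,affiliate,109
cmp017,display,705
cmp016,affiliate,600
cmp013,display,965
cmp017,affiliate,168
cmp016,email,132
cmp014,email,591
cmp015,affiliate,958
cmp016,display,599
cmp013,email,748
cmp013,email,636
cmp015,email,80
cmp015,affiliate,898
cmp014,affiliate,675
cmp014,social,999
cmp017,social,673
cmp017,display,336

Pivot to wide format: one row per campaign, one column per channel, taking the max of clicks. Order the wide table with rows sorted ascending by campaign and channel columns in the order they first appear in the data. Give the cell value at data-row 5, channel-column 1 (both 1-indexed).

With rows sorted ascending by campaign, row 5 is campaign=cmp017. channel columns in first-appearance order: email, display, social, affiliate; column 1 is email.
Long rows with campaign=cmp017, channel=email: max(483, 508, 352) = 508.

508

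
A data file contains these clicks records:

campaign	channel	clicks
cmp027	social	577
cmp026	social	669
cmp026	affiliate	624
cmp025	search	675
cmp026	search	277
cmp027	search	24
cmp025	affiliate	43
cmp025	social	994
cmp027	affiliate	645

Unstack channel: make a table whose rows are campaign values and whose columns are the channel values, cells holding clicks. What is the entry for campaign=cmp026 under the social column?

Wide layout: rows indexed by campaign, columns are the 3 distinct channel values (social, affiliate, search).
Cell (campaign=cmp026, channel=social) draws from the long row where campaign=cmp026 and channel=social, which has clicks=669.

669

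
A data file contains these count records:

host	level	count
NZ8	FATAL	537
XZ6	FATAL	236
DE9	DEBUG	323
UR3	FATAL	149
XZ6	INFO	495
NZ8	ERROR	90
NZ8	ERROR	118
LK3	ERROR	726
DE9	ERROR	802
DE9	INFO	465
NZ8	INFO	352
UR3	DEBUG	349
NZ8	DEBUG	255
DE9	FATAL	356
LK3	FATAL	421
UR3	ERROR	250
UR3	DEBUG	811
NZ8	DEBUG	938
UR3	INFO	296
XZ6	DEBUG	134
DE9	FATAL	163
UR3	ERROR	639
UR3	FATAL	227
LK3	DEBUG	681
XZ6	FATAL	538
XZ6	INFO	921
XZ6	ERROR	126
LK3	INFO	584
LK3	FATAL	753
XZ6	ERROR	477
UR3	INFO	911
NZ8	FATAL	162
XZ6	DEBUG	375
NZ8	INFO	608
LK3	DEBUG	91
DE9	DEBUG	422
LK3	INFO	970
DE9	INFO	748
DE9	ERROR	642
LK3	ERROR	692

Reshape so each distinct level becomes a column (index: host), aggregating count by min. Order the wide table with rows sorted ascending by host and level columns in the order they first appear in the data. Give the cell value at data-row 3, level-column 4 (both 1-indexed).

With rows sorted ascending by host, row 3 is host=NZ8. level columns in first-appearance order: FATAL, DEBUG, INFO, ERROR; column 4 is ERROR.
Long rows with host=NZ8, level=ERROR: min(90, 118) = 90.

90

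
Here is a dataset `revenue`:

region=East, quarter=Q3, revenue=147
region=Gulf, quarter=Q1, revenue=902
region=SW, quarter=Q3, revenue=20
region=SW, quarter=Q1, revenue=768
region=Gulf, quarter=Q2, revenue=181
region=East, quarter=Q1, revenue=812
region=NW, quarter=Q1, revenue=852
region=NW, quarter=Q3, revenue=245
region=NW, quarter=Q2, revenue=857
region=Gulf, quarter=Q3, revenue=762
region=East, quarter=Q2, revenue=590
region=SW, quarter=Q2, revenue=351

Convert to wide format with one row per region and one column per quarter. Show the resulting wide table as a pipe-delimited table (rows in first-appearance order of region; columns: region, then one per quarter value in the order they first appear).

Columns: region plus the 3 distinct quarter values (Q3, Q1, Q2).
For example, row East column Q3 takes revenue=147 from the long row (East, Q3).

| region | Q3 | Q1 | Q2 |
| East | 147 | 812 | 590 |
| Gulf | 762 | 902 | 181 |
| SW | 20 | 768 | 351 |
| NW | 245 | 852 | 857 |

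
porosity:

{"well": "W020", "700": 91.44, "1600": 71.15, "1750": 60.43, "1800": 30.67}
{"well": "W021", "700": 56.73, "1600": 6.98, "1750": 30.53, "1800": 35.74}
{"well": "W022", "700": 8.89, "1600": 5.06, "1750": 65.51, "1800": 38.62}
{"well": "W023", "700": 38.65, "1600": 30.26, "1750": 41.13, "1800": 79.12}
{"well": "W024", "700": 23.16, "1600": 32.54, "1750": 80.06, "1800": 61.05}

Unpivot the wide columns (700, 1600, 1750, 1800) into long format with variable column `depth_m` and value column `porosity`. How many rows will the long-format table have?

20

5 well values × 4 melted columns = 20 rows.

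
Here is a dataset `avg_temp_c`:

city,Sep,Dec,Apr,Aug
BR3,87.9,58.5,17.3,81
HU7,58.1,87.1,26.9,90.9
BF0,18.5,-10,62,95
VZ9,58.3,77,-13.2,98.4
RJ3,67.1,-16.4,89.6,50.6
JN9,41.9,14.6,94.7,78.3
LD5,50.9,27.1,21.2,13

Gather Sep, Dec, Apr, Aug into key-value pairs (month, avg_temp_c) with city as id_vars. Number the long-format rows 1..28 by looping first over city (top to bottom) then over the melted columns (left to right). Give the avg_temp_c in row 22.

14.6

28 rows total (7 × 4). Row 22: index ⌊(22-1)/4⌋ = 5 into city → JN9; (22-1) mod 4 = 1 into the melted columns → Dec.
So row 22 is (JN9, Dec, 14.6); avg_temp_c = 14.6.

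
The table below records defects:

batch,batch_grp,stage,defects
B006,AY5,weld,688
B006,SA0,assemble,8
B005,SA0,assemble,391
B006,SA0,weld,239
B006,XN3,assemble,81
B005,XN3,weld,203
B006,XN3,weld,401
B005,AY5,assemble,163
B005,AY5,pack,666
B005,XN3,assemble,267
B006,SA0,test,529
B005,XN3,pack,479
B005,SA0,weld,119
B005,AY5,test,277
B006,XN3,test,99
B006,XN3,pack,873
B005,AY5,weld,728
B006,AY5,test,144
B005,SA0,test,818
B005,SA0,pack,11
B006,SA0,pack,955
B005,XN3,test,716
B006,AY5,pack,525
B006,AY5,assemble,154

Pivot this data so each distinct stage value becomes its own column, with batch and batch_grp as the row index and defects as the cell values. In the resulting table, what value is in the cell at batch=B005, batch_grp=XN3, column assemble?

Wide layout: rows indexed by batch and batch_grp, columns are the 4 distinct stage values (weld, assemble, pack, test).
Cell (batch=B005, batch_grp=XN3, stage=assemble) draws from the long row where batch=B005, batch_grp=XN3 and stage=assemble, which has defects=267.

267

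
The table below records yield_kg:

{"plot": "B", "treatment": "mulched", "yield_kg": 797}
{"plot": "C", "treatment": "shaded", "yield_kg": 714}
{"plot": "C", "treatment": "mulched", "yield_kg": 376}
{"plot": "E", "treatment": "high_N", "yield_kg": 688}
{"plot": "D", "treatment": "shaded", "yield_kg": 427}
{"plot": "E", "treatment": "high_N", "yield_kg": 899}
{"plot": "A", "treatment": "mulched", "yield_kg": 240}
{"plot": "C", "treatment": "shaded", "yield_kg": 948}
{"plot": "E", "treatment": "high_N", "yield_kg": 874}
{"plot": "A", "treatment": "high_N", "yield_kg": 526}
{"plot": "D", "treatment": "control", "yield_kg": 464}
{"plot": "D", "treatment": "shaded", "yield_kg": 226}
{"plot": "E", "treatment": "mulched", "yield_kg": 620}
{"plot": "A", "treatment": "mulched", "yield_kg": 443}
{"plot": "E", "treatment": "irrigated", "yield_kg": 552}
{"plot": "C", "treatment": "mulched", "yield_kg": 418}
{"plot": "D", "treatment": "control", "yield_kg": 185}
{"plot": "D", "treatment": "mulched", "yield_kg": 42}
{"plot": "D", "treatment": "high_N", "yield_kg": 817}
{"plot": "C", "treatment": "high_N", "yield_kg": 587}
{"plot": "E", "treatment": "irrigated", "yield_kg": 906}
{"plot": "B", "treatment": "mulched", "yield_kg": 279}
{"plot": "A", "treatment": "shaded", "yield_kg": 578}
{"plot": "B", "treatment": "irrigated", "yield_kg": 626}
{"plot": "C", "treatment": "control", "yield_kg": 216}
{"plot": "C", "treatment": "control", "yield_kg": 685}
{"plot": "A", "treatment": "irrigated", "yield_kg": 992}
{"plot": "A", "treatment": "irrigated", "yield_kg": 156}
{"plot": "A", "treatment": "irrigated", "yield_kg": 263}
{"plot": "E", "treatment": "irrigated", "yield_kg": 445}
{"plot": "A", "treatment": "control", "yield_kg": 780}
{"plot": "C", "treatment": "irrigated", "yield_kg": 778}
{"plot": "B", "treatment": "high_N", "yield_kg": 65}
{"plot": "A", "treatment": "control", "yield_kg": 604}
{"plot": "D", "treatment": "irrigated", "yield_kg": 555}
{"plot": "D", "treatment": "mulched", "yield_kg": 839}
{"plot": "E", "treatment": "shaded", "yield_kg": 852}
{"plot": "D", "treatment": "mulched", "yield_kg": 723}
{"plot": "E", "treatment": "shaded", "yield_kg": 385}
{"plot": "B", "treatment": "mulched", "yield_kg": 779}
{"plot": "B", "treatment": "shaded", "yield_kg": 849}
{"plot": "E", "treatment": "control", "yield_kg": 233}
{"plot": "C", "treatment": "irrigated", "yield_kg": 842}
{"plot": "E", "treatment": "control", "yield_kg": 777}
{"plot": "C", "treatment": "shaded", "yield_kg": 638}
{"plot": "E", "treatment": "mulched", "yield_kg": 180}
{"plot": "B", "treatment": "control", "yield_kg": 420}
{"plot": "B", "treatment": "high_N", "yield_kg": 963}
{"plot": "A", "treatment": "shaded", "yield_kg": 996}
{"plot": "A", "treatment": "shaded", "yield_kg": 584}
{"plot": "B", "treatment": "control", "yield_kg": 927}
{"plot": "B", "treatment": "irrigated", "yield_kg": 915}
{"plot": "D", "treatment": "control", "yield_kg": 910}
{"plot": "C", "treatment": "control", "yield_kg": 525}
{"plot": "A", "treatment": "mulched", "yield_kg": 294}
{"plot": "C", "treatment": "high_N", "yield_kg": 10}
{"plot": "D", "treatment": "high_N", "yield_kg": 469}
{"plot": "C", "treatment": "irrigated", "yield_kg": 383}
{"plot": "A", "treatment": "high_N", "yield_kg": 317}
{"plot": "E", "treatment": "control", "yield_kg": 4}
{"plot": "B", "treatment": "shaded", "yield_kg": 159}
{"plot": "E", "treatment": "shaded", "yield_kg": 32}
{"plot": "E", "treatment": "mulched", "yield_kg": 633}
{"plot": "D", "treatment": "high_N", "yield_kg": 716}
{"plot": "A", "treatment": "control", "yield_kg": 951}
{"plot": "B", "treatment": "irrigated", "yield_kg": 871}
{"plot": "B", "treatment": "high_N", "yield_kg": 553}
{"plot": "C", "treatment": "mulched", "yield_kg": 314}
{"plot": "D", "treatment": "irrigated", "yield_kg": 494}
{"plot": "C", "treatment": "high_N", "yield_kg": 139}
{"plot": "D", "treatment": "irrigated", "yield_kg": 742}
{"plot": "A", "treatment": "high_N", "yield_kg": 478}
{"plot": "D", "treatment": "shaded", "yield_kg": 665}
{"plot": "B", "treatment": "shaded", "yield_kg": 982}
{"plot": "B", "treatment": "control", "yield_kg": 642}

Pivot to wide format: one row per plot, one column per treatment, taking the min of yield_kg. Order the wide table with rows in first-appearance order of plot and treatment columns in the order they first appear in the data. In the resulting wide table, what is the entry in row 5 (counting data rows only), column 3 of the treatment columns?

317

With rows in first-appearance order of plot, row 5 is plot=A. treatment columns in first-appearance order: mulched, shaded, high_N, control, irrigated; column 3 is high_N.
Long rows with plot=A, treatment=high_N: min(526, 317, 478) = 317.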